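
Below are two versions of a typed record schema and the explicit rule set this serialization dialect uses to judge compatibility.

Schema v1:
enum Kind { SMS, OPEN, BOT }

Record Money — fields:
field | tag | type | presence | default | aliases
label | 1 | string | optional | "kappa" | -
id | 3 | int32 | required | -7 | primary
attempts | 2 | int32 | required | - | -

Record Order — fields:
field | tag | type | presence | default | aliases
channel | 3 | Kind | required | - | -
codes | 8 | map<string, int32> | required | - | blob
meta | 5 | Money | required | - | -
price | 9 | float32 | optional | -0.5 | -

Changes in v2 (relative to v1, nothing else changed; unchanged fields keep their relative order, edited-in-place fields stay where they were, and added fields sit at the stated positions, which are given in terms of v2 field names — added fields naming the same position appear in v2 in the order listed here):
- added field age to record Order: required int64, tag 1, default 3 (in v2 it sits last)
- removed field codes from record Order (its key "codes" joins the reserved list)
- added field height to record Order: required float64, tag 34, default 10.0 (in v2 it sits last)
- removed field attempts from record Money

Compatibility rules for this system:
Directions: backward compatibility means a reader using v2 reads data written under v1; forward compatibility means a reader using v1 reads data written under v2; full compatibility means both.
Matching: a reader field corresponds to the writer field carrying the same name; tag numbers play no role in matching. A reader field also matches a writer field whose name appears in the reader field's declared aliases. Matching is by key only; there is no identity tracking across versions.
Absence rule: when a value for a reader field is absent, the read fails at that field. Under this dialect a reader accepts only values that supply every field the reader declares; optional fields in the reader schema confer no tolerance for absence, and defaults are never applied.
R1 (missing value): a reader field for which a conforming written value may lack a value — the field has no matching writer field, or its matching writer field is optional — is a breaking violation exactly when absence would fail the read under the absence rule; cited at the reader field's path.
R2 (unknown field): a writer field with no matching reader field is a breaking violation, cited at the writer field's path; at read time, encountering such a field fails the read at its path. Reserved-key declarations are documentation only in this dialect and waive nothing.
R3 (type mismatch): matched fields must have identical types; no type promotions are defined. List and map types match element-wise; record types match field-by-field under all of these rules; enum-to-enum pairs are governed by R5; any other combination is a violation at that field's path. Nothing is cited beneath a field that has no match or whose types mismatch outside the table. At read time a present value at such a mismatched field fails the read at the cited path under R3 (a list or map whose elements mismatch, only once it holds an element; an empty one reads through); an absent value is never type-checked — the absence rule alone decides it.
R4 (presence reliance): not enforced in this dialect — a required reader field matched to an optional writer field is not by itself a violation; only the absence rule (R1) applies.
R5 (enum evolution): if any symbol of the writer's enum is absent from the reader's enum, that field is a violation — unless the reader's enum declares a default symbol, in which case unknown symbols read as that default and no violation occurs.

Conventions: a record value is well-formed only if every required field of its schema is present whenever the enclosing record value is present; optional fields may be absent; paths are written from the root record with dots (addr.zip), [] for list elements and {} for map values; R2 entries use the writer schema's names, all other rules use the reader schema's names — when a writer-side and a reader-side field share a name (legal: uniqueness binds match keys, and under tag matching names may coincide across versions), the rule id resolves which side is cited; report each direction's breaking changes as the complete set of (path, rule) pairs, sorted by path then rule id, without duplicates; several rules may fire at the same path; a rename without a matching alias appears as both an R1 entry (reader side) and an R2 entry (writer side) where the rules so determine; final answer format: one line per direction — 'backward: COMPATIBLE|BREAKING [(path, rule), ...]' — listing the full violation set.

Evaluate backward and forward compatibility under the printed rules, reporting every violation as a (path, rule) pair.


backward: BREAKING [(age, R1), (codes, R2), (height, R1), (meta.attempts, R2), (meta.label, R1), (price, R1)]; forward: BREAKING [(age, R2), (codes, R1), (height, R2), (meta.attempts, R1), (meta.label, R1), (price, R1)]

in Order below, arrows point writer -> reader
backward on Order — v2 reading data written by v1:
  channel <- channel (Kind -> Kind, writer required)
  meta <- meta (Money -> Money, writer required)
  price <- price (float32 -> float32, writer optional)
  age: no writer match
  height: no writer match
  leftover writer field: codes
  meta.label <- meta.label (string -> string, writer optional)
  meta.id <- meta.id (int32 -> int32, writer required)
  leftover writer field: meta.attempts
  rule R1 violated at age
  rule R2 violated at codes
  rule R1 violated at height
  rule R2 violated at meta.attempts
  rule R1 violated at meta.label
  rule R1 violated at price
  => 6 violation(s): backward is BREAKING for Order
forward on Order — v1 reading data written by v2:
  channel <- channel (Kind -> Kind, writer required)
  codes: no writer match
  meta <- meta (Money -> Money, writer required)
  price <- price (float32 -> float32, writer optional)
  leftover writer field: age
  leftover writer field: height
  meta.label <- meta.label (string -> string, writer optional)
  meta.id <- meta.id (int32 -> int32, writer required)
  meta.attempts: no writer match
  rule R2 violated at age
  rule R1 violated at codes
  rule R2 violated at height
  rule R1 violated at meta.attempts
  rule R1 violated at meta.label
  rule R1 violated at price
  => 6 violation(s): forward is BREAKING for Order


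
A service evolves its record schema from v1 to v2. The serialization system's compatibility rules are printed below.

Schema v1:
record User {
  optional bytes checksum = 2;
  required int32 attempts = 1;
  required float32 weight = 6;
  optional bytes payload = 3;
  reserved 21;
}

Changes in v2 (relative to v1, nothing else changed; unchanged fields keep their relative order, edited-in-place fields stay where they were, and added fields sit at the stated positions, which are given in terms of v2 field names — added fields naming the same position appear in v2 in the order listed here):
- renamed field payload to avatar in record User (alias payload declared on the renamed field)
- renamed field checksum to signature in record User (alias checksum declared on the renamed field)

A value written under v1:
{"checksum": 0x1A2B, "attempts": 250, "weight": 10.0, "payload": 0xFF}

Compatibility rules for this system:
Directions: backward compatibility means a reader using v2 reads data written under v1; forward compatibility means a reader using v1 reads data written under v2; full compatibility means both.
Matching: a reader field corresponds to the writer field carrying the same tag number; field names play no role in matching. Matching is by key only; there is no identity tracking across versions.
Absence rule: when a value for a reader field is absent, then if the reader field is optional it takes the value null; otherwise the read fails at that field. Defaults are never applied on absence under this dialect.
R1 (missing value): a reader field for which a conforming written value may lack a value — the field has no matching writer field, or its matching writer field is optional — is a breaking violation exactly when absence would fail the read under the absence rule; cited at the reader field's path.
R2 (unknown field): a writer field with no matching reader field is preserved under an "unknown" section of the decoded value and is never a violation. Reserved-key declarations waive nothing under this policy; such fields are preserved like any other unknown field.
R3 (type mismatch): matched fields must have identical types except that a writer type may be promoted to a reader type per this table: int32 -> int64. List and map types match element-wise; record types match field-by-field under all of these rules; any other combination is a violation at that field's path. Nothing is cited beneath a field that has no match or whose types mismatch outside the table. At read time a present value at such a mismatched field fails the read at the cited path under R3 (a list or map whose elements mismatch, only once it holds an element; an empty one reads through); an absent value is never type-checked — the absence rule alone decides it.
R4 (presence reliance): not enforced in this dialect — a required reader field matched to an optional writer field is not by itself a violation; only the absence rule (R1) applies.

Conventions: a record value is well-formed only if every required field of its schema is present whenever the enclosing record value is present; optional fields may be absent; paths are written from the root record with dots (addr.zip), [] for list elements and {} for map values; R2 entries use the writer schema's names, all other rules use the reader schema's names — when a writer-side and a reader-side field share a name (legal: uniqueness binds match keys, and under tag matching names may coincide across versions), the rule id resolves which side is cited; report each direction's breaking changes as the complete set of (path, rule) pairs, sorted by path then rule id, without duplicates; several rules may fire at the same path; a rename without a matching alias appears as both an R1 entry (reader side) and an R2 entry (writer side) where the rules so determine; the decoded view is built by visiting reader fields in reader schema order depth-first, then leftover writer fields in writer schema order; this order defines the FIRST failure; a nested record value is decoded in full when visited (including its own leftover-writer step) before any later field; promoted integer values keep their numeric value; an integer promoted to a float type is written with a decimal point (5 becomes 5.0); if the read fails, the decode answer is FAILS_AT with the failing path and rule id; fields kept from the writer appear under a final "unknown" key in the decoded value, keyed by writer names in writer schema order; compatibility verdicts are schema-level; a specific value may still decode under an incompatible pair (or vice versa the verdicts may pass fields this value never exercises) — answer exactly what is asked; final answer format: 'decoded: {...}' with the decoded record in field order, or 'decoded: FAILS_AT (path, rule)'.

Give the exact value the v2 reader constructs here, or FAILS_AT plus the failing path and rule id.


arrows below run writer -> reader for User
decode (reader v2):
  signature := 0x1A2B (from writer checksum)
  attempts := 250
  weight := 10.0
  avatar := 0xFF (from writer payload)
  => decoded: {"signature": 0x1A2B, "attempts": 250, "weight": 10.0, "avatar": 0xFF}

decoded: {"signature": 0x1A2B, "attempts": 250, "weight": 10.0, "avatar": 0xFF}


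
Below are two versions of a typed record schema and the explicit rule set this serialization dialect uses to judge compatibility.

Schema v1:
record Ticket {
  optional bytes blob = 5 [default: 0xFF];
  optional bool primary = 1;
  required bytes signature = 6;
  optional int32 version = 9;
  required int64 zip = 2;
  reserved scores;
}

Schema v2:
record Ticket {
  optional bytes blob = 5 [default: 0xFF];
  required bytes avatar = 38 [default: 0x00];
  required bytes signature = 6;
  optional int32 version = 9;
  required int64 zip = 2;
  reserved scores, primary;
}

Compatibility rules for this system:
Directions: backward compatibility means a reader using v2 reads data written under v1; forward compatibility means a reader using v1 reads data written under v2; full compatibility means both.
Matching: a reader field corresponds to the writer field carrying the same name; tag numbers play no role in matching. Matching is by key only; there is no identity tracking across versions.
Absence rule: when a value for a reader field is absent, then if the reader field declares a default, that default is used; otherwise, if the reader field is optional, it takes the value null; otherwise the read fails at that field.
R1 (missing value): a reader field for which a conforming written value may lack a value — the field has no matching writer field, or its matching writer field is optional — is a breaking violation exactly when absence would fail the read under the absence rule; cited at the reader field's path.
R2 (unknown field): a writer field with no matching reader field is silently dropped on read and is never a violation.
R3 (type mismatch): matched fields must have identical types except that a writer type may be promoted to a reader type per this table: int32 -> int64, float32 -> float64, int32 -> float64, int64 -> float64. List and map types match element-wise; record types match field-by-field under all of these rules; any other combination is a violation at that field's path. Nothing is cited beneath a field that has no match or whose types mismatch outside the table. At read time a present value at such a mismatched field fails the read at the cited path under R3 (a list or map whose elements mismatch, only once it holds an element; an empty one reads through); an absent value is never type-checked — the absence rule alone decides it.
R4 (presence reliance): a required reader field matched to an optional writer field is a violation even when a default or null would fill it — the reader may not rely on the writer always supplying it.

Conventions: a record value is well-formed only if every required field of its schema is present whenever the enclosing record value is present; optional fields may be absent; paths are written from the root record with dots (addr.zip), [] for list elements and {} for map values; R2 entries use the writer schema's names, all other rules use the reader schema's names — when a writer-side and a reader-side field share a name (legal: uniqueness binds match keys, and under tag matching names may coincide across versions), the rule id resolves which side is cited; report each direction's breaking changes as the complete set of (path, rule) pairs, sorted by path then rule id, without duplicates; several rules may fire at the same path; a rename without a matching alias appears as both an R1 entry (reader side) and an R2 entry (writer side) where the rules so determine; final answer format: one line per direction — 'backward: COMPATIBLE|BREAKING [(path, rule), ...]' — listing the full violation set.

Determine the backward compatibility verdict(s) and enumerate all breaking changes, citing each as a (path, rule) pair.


backward: COMPATIBLE []

each type pair in Ticket: writer, then reader
backward pass over Ticket, reader schema v2, writer schema v1:
  blob: paired with writer blob (bytes -> bytes; writer optional)
  avatar: no writer match
  signature: paired with writer signature (bytes -> bytes; writer required)
  version: paired with writer version (int32 -> int32; writer optional)
  zip: paired with writer zip (int64 -> int64; writer required)
  leftover writer field: primary
  => backward: COMPATIBLE
remaining Ticket differences; none change what is asked:
  removed field primary from record Ticket (its key "primary" joins the reserved list) -> fires no rule on Ticket, leaving the asked answer as it is
  added field avatar to record Ticket: required bytes, tag 38, default 0x00 (in v2 it sits immediately before signature) -> fires no rule on Ticket, leaving the asked answer as it is


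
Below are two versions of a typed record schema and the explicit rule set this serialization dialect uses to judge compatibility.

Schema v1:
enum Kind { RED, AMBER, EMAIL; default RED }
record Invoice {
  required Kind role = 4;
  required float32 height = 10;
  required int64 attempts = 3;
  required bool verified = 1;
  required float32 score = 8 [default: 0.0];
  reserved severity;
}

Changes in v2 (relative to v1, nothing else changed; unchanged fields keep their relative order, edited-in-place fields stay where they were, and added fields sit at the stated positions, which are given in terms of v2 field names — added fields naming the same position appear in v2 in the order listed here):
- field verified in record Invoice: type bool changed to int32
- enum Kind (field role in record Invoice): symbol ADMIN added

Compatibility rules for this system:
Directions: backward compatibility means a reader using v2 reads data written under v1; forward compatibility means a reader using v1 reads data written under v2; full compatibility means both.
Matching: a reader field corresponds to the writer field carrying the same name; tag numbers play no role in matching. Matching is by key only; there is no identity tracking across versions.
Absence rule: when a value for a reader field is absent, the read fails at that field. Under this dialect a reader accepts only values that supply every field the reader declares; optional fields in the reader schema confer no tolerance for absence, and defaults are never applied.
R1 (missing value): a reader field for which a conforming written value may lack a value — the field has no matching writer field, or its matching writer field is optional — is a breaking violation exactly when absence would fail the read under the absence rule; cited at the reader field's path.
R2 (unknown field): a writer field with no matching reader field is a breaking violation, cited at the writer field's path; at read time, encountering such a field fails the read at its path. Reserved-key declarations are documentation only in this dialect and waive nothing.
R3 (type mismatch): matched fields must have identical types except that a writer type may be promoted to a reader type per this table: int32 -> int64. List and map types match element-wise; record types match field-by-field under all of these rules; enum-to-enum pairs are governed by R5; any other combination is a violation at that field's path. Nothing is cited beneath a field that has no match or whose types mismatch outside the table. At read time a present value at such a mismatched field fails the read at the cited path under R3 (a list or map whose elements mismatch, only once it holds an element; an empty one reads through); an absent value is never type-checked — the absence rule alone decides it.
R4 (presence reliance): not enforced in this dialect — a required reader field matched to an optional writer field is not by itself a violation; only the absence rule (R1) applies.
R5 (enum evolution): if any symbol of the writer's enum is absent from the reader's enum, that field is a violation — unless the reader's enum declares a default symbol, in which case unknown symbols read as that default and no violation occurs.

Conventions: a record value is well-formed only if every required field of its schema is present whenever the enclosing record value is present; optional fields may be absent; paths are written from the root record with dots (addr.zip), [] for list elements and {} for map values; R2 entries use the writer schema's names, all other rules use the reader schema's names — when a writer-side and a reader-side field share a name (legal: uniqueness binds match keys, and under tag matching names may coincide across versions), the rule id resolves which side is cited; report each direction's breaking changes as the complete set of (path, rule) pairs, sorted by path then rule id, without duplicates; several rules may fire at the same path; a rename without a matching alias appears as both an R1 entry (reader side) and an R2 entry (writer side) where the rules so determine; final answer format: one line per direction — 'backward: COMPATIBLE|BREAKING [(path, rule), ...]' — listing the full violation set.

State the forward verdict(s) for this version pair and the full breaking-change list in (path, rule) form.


forward: BREAKING [(verified, R3)]

arrows below run writer -> reader for Invoice
forward pass over Invoice, reader schema v1, writer schema v2:
  role: paired with writer role (Kind -> Kind; writer required)
  height: paired with writer height (float32 -> float32; writer required)
  attempts: paired with writer attempts (int64 -> int64; writer required)
  verified: paired with writer verified (int32 -> bool; writer required)
  score: paired with writer score (float32 -> float32; writer required)
  violation R3 at verified
  => forward verdict for Invoice: BREAKING, 1 violation(s)
diffs on Invoice not affecting the asked answer:
  enum Kind (field role in record Invoice): symbol ADMIN added -> triggers nothing under Invoice's printed rules — same verdict


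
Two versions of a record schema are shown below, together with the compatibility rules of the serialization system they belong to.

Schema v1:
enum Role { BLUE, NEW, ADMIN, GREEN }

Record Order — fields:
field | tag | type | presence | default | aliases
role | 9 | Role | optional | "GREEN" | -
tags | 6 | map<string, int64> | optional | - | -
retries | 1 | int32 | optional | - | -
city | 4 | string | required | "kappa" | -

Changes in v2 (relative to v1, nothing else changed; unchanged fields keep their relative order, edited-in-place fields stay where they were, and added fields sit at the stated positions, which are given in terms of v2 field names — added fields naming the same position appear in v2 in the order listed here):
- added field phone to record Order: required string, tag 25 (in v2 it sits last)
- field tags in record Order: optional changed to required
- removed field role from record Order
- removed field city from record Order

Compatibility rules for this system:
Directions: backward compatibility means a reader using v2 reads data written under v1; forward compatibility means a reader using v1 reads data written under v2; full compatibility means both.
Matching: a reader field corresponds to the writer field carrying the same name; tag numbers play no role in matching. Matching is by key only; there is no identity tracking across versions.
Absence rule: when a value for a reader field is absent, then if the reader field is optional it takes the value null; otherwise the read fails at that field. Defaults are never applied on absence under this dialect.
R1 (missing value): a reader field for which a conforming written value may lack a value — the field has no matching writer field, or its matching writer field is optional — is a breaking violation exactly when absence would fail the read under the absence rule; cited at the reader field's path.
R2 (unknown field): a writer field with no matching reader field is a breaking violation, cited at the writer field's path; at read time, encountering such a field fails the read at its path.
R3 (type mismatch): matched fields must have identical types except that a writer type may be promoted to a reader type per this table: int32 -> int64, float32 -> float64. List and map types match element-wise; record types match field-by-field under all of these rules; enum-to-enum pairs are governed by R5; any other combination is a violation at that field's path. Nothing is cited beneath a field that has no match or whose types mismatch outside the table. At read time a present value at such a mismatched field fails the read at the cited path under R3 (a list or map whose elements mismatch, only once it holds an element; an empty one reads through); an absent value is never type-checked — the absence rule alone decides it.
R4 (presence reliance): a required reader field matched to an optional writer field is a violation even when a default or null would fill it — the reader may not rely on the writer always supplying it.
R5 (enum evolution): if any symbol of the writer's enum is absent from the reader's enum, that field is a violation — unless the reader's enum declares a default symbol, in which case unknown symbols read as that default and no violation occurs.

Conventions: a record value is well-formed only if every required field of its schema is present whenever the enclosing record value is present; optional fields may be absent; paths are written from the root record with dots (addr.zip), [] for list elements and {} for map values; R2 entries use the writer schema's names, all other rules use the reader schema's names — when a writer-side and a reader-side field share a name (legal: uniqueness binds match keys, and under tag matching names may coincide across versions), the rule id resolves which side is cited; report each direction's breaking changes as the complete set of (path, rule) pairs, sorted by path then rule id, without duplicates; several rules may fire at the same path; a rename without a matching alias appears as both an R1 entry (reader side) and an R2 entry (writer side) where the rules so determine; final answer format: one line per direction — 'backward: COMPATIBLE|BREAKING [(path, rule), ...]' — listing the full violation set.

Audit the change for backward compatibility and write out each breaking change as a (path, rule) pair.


the writer's type comes first in each Order pair
backward pass over Order, reader schema v2, writer schema v1:
  tags <- tags (map<string, int64> -> map<string, int64>, writer optional)
  retries <- retries (int32 -> int32, writer optional)
  phone: no writer match
  writer field role has no reader counterpart
  writer field city has no reader counterpart
  violation R2 at city
  violation R1 at phone
  violation R2 at role
  violation R1 at tags
  violation R4 at tags
  backward on Order therefore BREAKING (5)

backward: BREAKING [(city, R2), (phone, R1), (role, R2), (tags, R1), (tags, R4)]


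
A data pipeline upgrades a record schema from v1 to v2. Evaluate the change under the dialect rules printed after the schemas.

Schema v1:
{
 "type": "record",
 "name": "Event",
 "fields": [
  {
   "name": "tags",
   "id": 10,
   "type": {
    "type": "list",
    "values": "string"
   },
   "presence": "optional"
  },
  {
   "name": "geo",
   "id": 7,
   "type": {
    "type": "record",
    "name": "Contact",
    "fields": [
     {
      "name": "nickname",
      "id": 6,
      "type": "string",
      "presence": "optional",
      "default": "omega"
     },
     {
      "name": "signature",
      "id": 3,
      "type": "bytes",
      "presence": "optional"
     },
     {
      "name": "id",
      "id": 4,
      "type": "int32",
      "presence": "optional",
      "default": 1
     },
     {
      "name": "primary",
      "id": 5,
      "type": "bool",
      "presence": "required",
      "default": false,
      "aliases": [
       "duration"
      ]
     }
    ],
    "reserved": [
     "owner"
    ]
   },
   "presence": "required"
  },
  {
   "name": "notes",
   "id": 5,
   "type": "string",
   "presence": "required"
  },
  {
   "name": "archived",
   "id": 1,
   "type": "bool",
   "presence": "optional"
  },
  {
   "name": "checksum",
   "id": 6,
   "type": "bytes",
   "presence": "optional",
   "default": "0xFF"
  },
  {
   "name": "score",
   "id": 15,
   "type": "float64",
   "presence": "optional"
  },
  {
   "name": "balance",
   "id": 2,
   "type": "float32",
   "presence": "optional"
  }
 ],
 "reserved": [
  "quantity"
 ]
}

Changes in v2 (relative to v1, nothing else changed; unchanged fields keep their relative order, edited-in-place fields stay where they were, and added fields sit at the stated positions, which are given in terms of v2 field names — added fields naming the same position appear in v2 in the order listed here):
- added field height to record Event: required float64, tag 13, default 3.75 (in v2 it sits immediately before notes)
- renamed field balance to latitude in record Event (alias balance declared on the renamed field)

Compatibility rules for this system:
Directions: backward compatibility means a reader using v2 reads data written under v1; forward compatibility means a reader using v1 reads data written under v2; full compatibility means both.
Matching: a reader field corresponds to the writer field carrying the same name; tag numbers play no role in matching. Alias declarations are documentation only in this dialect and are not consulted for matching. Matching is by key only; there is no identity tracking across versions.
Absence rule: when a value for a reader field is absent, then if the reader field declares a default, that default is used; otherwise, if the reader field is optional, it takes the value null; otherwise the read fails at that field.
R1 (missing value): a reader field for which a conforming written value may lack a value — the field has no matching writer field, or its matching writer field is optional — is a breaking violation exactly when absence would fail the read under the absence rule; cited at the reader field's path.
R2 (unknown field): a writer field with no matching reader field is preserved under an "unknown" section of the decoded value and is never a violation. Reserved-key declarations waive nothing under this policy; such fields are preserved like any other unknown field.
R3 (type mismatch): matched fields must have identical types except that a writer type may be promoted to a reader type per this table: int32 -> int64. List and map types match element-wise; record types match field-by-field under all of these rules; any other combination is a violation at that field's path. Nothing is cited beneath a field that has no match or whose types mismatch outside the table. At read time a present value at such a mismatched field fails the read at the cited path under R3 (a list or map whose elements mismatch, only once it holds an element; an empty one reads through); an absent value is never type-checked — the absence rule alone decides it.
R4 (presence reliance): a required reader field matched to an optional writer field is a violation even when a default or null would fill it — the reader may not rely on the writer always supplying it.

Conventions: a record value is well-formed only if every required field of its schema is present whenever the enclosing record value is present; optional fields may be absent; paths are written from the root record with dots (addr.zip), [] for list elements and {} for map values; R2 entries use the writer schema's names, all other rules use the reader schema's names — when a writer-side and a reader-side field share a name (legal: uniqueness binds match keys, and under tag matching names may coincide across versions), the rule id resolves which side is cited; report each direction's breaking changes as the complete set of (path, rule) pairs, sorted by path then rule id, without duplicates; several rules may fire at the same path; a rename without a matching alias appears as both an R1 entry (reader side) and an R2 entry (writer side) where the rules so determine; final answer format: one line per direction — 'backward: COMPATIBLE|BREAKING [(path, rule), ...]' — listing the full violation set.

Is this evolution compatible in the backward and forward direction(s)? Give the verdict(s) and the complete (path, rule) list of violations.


arrows below run writer -> reader for Event
backward analysis of Event with v2 as reader and v1 as writer:
  tags <- tags (list<string> -> list<string>, writer optional)
  geo <- geo (Contact -> Contact, writer required)
  height: no writer-side match
  notes <- notes (string -> string, writer required)
  archived <- archived (bool -> bool, writer optional)
  checksum <- checksum (bytes -> bytes, writer optional)
  score <- score (float64 -> float64, writer optional)
  latitude: no writer-side match
  balance (writer side), unknown to reader
  geo.nickname <- geo.nickname (string -> string, writer optional)
  geo.signature <- geo.signature (bytes -> bytes, writer optional)
  geo.id <- geo.id (int32 -> int32, writer optional)
  geo.primary <- geo.primary (bool -> bool, writer required)
  nothing fires on Event: backward is COMPATIBLE
forward analysis of Event with v1 as reader and v2 as writer:
  tags <- tags (list<string> -> list<string>, writer optional)
  geo <- geo (Contact -> Contact, writer required)
  notes <- notes (string -> string, writer required)
  archived <- archived (bool -> bool, writer optional)
  checksum <- checksum (bytes -> bytes, writer optional)
  score <- score (float64 -> float64, writer optional)
  balance: no writer-side match
  height (writer side), unknown to reader
  latitude (writer side), unknown to reader
  geo.nickname <- geo.nickname (string -> string, writer optional)
  geo.signature <- geo.signature (bytes -> bytes, writer optional)
  geo.id <- geo.id (int32 -> int32, writer optional)
  geo.primary <- geo.primary (bool -> bool, writer required)
  nothing fires on Event: forward is COMPATIBLE

backward: COMPATIBLE []; forward: COMPATIBLE []


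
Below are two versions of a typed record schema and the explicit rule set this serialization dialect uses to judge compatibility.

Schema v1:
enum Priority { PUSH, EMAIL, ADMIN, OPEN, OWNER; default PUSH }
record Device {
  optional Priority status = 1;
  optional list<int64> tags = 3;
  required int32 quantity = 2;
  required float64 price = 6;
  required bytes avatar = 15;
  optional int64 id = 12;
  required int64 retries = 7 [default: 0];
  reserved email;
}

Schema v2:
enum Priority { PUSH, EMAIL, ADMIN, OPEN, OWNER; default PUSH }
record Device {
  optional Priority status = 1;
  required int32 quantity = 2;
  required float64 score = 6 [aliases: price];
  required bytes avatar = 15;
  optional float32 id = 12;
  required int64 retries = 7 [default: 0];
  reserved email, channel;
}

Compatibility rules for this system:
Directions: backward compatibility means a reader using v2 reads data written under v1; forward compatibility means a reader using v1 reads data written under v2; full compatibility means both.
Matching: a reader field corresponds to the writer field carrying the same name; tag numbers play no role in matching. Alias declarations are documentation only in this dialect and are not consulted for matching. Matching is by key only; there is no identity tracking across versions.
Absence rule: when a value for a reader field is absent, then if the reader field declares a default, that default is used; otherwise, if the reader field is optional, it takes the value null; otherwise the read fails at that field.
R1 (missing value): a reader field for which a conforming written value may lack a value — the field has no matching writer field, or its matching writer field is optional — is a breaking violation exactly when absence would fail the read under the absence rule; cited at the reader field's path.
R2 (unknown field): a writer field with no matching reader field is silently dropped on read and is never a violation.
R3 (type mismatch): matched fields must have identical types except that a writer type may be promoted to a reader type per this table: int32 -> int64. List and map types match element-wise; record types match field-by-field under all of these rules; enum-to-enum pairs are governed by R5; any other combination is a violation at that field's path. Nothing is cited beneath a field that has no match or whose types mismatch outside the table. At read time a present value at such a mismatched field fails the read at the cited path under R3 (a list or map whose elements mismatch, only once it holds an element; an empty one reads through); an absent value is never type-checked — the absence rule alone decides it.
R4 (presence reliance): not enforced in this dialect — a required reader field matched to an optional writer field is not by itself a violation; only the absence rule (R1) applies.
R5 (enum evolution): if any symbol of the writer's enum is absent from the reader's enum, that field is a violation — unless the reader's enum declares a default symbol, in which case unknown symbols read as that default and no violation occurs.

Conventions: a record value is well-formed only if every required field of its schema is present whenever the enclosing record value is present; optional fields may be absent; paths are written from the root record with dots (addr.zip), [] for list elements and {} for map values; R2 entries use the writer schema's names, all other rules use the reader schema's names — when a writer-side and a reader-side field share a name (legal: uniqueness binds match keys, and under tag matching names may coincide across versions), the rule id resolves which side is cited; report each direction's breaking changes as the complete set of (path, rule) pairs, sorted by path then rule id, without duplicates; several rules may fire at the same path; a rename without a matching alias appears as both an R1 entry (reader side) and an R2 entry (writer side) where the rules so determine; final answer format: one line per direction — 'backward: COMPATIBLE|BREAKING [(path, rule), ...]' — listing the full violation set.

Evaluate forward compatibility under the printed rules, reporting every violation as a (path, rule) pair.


forward: BREAKING [(id, R3), (price, R1)]

each type pair in Device: writer, then reader
forward analysis of Device with v1 as reader and v2 as writer:
  writer optional, Priority -> Priority: reader status maps from writer status
  tags has no writer counterpart
  writer required, int32 -> int32: reader quantity maps from writer quantity
  price has no writer counterpart
  writer required, bytes -> bytes: reader avatar maps from writer avatar
  writer optional, float32 -> int64: reader id maps from writer id
  writer required, int64 -> int64: reader retries maps from writer retries
  leftover writer field: score
  breaking: (id, R3)
  breaking: (price, R1)
  forward on Device therefore BREAKING (2)
the other Device changes do not affect what is asked:
  removed field tags from record Device -> no rule fires on it in Device's dialect; the asked verdict holds


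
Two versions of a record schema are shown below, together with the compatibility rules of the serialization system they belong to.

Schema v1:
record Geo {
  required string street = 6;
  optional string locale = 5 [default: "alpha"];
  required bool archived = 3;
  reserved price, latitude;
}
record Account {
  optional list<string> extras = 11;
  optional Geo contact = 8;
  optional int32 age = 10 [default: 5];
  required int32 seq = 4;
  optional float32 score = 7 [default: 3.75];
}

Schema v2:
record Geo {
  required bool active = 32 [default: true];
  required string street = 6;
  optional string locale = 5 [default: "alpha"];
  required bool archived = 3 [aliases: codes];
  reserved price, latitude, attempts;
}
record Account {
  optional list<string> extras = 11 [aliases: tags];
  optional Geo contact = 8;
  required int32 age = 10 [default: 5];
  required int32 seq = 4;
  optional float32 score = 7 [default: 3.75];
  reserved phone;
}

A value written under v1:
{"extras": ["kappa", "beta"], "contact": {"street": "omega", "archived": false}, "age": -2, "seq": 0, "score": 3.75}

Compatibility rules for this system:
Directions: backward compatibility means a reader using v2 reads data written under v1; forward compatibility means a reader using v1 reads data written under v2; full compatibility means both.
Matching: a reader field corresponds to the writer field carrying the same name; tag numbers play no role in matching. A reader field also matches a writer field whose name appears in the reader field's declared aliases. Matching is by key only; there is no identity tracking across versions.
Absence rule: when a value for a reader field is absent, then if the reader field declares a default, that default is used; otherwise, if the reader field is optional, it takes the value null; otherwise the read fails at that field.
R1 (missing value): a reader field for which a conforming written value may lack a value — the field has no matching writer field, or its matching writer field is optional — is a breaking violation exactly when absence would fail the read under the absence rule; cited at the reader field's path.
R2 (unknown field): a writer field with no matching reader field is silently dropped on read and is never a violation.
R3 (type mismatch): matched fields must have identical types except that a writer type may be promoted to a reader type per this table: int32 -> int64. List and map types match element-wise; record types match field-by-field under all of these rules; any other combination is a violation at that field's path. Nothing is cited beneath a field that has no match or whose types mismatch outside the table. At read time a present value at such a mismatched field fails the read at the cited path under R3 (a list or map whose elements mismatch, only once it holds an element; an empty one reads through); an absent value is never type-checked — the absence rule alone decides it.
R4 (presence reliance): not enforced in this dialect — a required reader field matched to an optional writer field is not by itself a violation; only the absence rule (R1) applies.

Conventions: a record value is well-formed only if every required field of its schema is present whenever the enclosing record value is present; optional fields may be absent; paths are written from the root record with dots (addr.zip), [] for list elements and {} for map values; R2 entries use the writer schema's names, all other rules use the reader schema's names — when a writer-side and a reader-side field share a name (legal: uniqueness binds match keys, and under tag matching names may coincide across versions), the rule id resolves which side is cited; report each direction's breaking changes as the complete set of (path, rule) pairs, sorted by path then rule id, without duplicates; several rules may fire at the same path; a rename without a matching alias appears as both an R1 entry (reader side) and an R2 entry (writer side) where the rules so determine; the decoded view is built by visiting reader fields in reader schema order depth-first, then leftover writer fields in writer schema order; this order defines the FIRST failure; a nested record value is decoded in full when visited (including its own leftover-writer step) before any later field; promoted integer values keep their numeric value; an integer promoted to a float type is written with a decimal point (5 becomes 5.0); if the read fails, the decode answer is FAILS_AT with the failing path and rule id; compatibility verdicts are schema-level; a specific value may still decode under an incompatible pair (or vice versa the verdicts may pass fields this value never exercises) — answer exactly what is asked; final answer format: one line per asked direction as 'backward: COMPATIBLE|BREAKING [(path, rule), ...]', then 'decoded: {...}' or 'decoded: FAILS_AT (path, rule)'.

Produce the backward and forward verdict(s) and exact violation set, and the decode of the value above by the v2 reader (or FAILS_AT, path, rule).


backward: COMPATIBLE []; forward: COMPATIBLE []; decoded: {"extras": ["kappa", "beta"], "contact": {"active": true, "street": "omega", "locale": "alpha", "archived": false}, "age": -2, "seq": 0, "score": 3.75}

in Account below, arrows point writer -> reader
backward for Account (reader v2, writer v1):
  list<string> -> list<string>, writer optional: extras aligns to extras
  Geo -> Geo, writer optional: contact aligns to contact
  int32 -> int32, writer optional: age aligns to age
  int32 -> int32, writer required: seq aligns to seq
  float32 -> float32, writer optional: score aligns to score
  no writer field matches reader contact.active
  string -> string, writer required: contact.street aligns to contact.street
  string -> string, writer optional: contact.locale aligns to contact.locale
  bool -> bool, writer required: contact.archived aligns to contact.archived
  => backward: COMPATIBLE
forward for Account (reader v1, writer v2):
  list<string> -> list<string>, writer optional: extras aligns to extras
  Geo -> Geo, writer optional: contact aligns to contact
  int32 -> int32, writer required: age aligns to age
  int32 -> int32, writer required: seq aligns to seq
  float32 -> float32, writer optional: score aligns to score
  string -> string, writer required: contact.street aligns to contact.street
  string -> string, writer optional: contact.locale aligns to contact.locale
  bool -> bool, writer required: contact.archived aligns to contact.archived
  writer contact.active: unknown to reader
  => forward: COMPATIBLE
decoding the Account value with the v2 reader:
  extras := ["kappa", "beta"]
  contact.active := true (absent -> default)
  contact.street := "omega"
  contact.locale := "alpha" (absent -> default)
  contact.archived := false
  age := -2
  seq := 0
  score := 3.75
  => decoded: {"extras": ["kappa", "beta"], "contact": {"active": true, "street": "omega", "locale": "alpha", "archived": false}, "age": -2, "seq": 0, "score": 3.75}
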